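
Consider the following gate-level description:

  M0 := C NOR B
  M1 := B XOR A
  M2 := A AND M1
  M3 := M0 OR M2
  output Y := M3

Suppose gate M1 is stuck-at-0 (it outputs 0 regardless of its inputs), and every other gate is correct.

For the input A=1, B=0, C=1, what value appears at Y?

0

Propagate with M1 forced: M0=0, M1=0 [stuck-at-0], M2=0, M3=0.
So Y = 0. (Without the fault it would be 1.)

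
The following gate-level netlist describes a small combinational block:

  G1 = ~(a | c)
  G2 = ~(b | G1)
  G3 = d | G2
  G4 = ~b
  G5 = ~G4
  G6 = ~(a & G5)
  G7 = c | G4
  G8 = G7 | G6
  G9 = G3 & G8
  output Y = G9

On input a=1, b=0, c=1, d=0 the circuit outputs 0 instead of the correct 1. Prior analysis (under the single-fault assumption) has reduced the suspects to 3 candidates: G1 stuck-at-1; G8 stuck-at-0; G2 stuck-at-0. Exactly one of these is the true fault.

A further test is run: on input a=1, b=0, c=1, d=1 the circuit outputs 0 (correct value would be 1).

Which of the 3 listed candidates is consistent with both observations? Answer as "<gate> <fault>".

Evaluate each candidate on input a=1, b=0, c=1, d=1:
  G1 stuck-at-1: G1=1 [stuck-at-1], G2=0, G3=1, G4=1, G5=0, G6=1, G7=1, G8=1, G9=1 → 1 — eliminated
  G8 stuck-at-0: G1=0, G2=1, G3=1, G4=1, G5=0, G6=1, G7=1, G8=0 [stuck-at-0], G9=0 → 0 — matches
  G2 stuck-at-0: G1=0, G2=0 [stuck-at-0], G3=1, G4=1, G5=0, G6=1, G7=1, G8=1, G9=1 → 1 — eliminated
Only G8 stuck-at-0 reproduces the observed 0.

G8 stuck-at-0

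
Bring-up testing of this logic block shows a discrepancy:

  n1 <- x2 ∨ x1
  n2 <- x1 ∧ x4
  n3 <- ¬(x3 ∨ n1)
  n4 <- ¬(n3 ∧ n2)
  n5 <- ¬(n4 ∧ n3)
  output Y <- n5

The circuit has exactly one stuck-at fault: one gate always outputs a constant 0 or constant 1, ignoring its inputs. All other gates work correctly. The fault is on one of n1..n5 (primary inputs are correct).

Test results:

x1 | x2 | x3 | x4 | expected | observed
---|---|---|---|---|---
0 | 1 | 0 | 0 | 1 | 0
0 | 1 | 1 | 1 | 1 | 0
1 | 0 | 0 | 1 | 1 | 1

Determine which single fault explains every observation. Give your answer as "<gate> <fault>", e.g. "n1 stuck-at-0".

n3 stuck-at-1

Fault-free values for test 1 (x1=0, x2=1, x3=0, x4=0): n1=1, n2=0, n3=0, n4=1, n5=1, giving Y=1. Observed 0.
Test 1: faults giving observed 0 are {n1 stuck-at-0, n3 stuck-at-1, n5 stuck-at-0}.
Test 2 (x1=0, x2=1, x3=1, x4=1): fault-free n1=1, n2=0, n3=0, n4=1, n5=1 → 1; observed 0. Eliminates n1 stuck-at-0.
Test 3 (x1=1, x2=0, x3=0, x4=1): fault-free n1=1, n2=1, n3=0, n4=1, n5=1 → 1; observed 1. Eliminates n5 stuck-at-0.
Only n3 stuck-at-1 is consistent with every test.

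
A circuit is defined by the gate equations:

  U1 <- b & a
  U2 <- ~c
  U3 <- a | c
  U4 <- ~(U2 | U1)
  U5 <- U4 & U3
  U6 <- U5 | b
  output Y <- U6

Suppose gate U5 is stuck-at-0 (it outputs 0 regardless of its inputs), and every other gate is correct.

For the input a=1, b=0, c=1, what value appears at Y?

Propagate with U5 forced: U1=0, U2=0, U3=1, U4=1, U5=0 [stuck-at-0], U6=0.
So Y = 0. (Without the fault it would be 1.)

0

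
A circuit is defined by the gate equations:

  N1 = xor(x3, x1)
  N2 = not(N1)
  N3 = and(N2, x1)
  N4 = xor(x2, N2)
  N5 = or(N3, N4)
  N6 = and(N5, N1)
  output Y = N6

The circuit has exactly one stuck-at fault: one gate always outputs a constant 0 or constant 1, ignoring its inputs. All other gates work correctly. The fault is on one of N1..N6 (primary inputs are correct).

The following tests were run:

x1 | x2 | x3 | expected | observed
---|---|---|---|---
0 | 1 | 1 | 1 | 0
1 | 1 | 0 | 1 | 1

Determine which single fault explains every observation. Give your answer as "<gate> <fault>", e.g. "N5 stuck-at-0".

Fault-free values for test 1 (x1=0, x2=1, x3=1): N1=1, N2=0, N3=0, N4=1, N5=1, N6=1, giving Y=1. Observed 0.
Test 1: faults giving observed 0 are {N1 stuck-at-0, N2 stuck-at-1, N4 stuck-at-0, N5 stuck-at-0, N6 stuck-at-0}.
Test 2 (x1=1, x2=1, x3=0): fault-free N1=1, N2=0, N3=0, N4=1, N5=1, N6=1 → 1; observed 1. Eliminates N1 stuck-at-0, N4 stuck-at-0, N5 stuck-at-0, N6 stuck-at-0.
Only N2 stuck-at-1 is consistent with every test.

N2 stuck-at-1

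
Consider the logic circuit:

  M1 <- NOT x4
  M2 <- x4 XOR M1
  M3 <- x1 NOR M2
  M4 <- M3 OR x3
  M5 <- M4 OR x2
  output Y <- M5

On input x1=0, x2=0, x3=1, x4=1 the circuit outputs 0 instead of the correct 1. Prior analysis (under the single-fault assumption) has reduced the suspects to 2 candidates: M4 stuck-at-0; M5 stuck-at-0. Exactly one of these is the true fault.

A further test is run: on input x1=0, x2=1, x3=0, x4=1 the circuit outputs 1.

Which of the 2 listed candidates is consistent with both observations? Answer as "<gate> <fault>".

Evaluate each candidate on input x1=0, x2=1, x3=0, x4=1:
  M4 stuck-at-0: M1=0, M2=1, M3=0, M4=0 [stuck-at-0], M5=1 → 1 — matches
  M5 stuck-at-0: M1=0, M2=1, M3=0, M4=0, M5=0 [stuck-at-0] → 0 — eliminated
Only M4 stuck-at-0 reproduces the observed 1.

M4 stuck-at-0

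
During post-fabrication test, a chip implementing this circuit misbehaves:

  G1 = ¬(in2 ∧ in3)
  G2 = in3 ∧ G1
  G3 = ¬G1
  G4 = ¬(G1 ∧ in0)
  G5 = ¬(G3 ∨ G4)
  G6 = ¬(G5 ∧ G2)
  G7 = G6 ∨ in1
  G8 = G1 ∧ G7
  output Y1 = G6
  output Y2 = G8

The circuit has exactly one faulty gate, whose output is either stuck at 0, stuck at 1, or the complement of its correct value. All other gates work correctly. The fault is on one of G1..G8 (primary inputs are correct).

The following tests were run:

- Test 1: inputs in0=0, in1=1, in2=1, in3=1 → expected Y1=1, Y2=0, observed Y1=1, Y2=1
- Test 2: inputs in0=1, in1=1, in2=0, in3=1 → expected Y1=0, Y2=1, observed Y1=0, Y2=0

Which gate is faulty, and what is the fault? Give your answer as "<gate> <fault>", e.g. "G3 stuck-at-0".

Fault-free values for test 1 (in0=0, in1=1, in2=1, in3=1): G1=0, G2=0, G3=1, G4=1, G5=0, G6=1, G7=1, G8=0, giving Y1=1, Y2=0. Observed Y1=1, Y2=1.
Test 1: faults giving observed Y1=1, Y2=1 are {G1 stuck-at-1, G1 inverted output, G8 stuck-at-1, G8 inverted output}.
Test 2 (in0=1, in1=1, in2=0, in3=1): fault-free G1=1, G2=1, G3=0, G4=0, G5=1, G6=0, G7=1, G8=1 → Y1=0, Y2=1; observed Y1=0, Y2=0. Eliminates G1 stuck-at-1, G1 inverted output, G8 stuck-at-1.
Only G8 inverted output is consistent with every test.

G8 inverted output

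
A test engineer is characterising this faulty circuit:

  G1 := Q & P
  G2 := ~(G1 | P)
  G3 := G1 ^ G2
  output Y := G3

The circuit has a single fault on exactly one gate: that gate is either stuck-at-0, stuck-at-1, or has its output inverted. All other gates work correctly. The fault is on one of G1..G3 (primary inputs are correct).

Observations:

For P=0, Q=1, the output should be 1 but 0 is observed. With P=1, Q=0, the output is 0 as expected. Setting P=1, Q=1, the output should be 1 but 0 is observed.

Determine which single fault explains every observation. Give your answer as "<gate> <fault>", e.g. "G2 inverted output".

Fault-free values for test 1 (P=0, Q=1): G1=0, G2=1, G3=1, giving Y=1. Observed 0.
Test 1: faults giving observed 0 are {G2 stuck-at-0, G2 inverted output, G3 stuck-at-0, G3 inverted output}.
Test 2 (P=1, Q=0): fault-free G1=0, G2=0, G3=0 → 0; observed 0. Eliminates G2 inverted output, G3 inverted output.
Test 3 (P=1, Q=1): fault-free G1=1, G2=0, G3=1 → 1; observed 0. Eliminates G2 stuck-at-0.
Only G3 stuck-at-0 is consistent with every test.

G3 stuck-at-0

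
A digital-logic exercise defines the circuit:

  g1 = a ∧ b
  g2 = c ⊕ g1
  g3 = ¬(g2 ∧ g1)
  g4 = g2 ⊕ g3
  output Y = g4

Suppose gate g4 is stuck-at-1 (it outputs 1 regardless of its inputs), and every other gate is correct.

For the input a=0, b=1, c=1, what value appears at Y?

1

Propagate with g4 forced: g1=0, g2=1, g3=1, g4=1 [stuck-at-1].
So Y = 1. (Without the fault it would be 0.)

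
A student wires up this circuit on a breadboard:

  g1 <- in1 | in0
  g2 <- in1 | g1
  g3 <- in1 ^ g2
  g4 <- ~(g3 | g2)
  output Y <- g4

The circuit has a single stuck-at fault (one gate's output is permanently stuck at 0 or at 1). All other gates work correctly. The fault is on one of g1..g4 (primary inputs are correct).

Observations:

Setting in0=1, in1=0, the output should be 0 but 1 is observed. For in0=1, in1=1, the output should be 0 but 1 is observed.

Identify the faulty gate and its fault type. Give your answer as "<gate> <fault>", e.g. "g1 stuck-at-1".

g4 stuck-at-1

Fault-free values for test 1 (in0=1, in1=0): g1=1, g2=1, g3=1, g4=0, giving Y=0. Observed 1.
Test 1: faults giving observed 1 are {g1 stuck-at-0, g2 stuck-at-0, g4 stuck-at-1}.
Test 2 (in0=1, in1=1): fault-free g1=1, g2=1, g3=0, g4=0 → 0; observed 1. Eliminates g1 stuck-at-0, g2 stuck-at-0.
Only g4 stuck-at-1 is consistent with every test.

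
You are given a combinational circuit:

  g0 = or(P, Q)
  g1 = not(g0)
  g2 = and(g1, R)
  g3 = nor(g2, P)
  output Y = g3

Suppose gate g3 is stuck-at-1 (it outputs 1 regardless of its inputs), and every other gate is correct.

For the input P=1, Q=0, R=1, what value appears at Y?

1

Propagate with g3 forced: g0=1, g1=0, g2=0, g3=1 [stuck-at-1].
So Y = 1. (Without the fault it would be 0.)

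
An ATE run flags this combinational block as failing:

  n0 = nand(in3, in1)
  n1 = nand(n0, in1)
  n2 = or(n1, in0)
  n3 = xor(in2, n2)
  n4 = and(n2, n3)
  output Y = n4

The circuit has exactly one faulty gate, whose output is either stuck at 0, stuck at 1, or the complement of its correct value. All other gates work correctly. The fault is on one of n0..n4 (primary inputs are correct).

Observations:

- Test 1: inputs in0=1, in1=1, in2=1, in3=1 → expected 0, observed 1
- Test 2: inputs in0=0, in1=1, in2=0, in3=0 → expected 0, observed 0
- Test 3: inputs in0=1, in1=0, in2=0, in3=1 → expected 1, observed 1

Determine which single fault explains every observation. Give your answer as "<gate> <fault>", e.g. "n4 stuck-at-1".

Fault-free values for test 1 (in0=1, in1=1, in2=1, in3=1): n0=0, n1=1, n2=1, n3=0, n4=0, giving Y=0. Observed 1.
Test 1: faults giving observed 1 are {n3 stuck-at-1, n3 inverted output, n4 stuck-at-1, n4 inverted output}.
Test 2 (in0=0, in1=1, in2=0, in3=0): fault-free n0=1, n1=0, n2=0, n3=0, n4=0 → 0; observed 0. Eliminates n4 stuck-at-1, n4 inverted output.
Test 3 (in0=1, in1=0, in2=0, in3=1): fault-free n0=1, n1=1, n2=1, n3=1, n4=1 → 1; observed 1. Eliminates n3 inverted output.
Only n3 stuck-at-1 is consistent with every test.

n3 stuck-at-1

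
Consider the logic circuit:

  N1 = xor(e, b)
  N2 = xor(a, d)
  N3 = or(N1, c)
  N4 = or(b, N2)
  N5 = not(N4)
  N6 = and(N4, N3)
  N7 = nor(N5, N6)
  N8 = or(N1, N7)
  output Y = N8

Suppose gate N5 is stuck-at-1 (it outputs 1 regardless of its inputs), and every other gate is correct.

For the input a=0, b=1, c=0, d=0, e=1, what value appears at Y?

0

Propagate with N5 forced: N1=0, N2=0, N3=0, N4=1, N5=1 [stuck-at-1], N6=0, N7=0, N8=0.
So Y = 0. (Without the fault it would be 1.)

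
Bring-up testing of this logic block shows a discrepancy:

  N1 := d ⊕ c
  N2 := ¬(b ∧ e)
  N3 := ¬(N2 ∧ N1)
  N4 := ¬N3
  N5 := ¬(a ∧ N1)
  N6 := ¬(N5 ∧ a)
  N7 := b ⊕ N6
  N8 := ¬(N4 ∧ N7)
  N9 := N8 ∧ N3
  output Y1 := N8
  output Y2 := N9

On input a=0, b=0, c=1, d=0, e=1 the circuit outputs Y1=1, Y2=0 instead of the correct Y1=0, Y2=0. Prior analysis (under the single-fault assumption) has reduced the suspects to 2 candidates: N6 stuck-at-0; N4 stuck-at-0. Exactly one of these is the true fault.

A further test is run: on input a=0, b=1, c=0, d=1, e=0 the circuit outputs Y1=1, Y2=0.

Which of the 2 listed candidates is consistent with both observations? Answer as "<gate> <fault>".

Evaluate each candidate on input a=0, b=1, c=0, d=1, e=0:
  N6 stuck-at-0: N1=1, N2=1, N3=0, N4=1, N5=1, N6=0 [stuck-at-0], N7=1, N8=0, N9=0 → Y1=0, Y2=0 — eliminated
  N4 stuck-at-0: N1=1, N2=1, N3=0, N4=0 [stuck-at-0], N5=1, N6=1, N7=0, N8=1, N9=0 → Y1=1, Y2=0 — matches
Only N4 stuck-at-0 reproduces the observed Y1=1, Y2=0.

N4 stuck-at-0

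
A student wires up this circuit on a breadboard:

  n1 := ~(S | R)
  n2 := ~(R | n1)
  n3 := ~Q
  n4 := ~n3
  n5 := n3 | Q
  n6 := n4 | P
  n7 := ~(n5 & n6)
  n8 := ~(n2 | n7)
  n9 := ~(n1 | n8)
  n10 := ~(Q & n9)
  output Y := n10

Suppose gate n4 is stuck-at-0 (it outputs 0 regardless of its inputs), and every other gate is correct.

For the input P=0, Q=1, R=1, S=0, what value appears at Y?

Propagate with n4 forced: n1=0, n2=0, n3=0, n4=0 [stuck-at-0], n5=1, n6=0, n7=1, n8=0, n9=1, n10=0.
So Y = 0. (Without the fault it would be 1.)

0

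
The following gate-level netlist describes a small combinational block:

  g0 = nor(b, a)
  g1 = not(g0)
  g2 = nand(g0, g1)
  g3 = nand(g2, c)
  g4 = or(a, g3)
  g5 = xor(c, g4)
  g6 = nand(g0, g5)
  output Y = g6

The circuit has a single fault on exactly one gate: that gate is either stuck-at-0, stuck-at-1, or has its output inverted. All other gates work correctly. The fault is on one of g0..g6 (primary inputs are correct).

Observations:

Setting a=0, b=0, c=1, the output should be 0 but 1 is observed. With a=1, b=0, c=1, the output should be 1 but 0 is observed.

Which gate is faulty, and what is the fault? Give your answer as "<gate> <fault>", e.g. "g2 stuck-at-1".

Fault-free values for test 1 (a=0, b=0, c=1): g0=1, g1=0, g2=1, g3=0, g4=0, g5=1, g6=0, giving Y=0. Observed 1.
Test 1: faults giving observed 1 are {g0 stuck-at-0, g0 inverted output, g1 stuck-at-1, g1 inverted output, g2 stuck-at-0, g2 inverted output, g3 stuck-at-1, g3 inverted output, g4 stuck-at-1, g4 inverted output, g5 stuck-at-0, g5 inverted output, g6 stuck-at-1, g6 inverted output}.
Test 2 (a=1, b=0, c=1): fault-free g0=0, g1=1, g2=1, g3=0, g4=1, g5=0, g6=1 → 1; observed 0. Eliminates g0 stuck-at-0, g0 inverted output, g1 stuck-at-1, g1 inverted output, g2 stuck-at-0, g2 inverted output, g3 stuck-at-1, g3 inverted output, g4 stuck-at-1, g4 inverted output, g5 stuck-at-0, g5 inverted output, g6 stuck-at-1.
Only g6 inverted output is consistent with every test.

g6 inverted output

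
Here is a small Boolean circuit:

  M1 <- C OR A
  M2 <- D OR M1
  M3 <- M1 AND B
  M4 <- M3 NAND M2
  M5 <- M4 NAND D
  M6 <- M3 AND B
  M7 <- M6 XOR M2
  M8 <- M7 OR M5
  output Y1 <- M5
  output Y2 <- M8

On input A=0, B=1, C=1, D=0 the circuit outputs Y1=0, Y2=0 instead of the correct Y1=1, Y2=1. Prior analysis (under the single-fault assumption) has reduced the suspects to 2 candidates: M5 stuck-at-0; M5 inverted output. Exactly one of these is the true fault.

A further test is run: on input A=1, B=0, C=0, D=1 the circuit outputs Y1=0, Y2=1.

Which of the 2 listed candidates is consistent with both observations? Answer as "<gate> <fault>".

M5 stuck-at-0

Evaluate each candidate on input A=1, B=0, C=0, D=1:
  M5 stuck-at-0: M1=1, M2=1, M3=0, M4=1, M5=0 [stuck-at-0], M6=0, M7=1, M8=1 → Y1=0, Y2=1 — matches
  M5 inverted output: M1=1, M2=1, M3=0, M4=1, M5=1 [inverted output], M6=0, M7=1, M8=1 → Y1=1, Y2=1 — eliminated
Only M5 stuck-at-0 reproduces the observed Y1=0, Y2=1.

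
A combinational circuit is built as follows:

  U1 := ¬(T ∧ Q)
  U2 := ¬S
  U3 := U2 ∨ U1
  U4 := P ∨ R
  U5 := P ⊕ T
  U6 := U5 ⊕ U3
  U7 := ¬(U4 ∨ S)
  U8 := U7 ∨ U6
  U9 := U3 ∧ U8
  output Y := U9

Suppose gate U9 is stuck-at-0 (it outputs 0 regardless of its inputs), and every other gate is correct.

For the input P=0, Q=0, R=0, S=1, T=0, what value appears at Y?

Propagate with U9 forced: U1=1, U2=0, U3=1, U4=0, U5=0, U6=1, U7=0, U8=1, U9=0 [stuck-at-0].
So Y = 0. (Without the fault it would be 1.)

0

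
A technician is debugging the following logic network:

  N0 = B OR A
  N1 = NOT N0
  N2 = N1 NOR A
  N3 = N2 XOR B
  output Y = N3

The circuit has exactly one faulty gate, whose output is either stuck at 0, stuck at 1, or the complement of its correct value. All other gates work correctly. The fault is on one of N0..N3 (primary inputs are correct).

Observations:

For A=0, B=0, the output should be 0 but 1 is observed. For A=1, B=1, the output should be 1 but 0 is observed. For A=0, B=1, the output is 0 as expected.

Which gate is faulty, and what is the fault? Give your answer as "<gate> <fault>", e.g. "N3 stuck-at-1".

N2 stuck-at-1

Fault-free values for test 1 (A=0, B=0): N0=0, N1=1, N2=0, N3=0, giving Y=0. Observed 1.
Test 1: faults giving observed 1 are {N0 stuck-at-1, N0 inverted output, N1 stuck-at-0, N1 inverted output, N2 stuck-at-1, N2 inverted output, N3 stuck-at-1, N3 inverted output}.
Test 2 (A=1, B=1): fault-free N0=1, N1=0, N2=0, N3=1 → 1; observed 0. Eliminates N0 stuck-at-1, N0 inverted output, N1 stuck-at-0, N1 inverted output, N3 stuck-at-1.
Test 3 (A=0, B=1): fault-free N0=1, N1=0, N2=1, N3=0 → 0; observed 0. Eliminates N2 inverted output, N3 inverted output.
Only N2 stuck-at-1 is consistent with every test.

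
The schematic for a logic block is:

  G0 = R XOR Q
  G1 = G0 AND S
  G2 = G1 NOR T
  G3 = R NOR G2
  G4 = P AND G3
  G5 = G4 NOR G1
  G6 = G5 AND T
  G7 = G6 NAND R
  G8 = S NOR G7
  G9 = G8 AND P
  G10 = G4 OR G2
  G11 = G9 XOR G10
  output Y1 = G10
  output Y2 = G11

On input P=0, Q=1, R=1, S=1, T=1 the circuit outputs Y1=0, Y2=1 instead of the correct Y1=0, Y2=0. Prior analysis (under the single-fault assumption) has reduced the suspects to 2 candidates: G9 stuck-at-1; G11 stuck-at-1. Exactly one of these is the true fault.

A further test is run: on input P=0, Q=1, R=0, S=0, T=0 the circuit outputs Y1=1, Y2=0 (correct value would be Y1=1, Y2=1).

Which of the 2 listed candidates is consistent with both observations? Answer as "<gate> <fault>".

G9 stuck-at-1

Evaluate each candidate on input P=0, Q=1, R=0, S=0, T=0:
  G9 stuck-at-1: G0=1, G1=0, G2=1, G3=0, G4=0, G5=1, G6=0, G7=1, G8=0, G9=1 [stuck-at-1], G10=1, G11=0 → Y1=1, Y2=0 — matches
  G11 stuck-at-1: G0=1, G1=0, G2=1, G3=0, G4=0, G5=1, G6=0, G7=1, G8=0, G9=0, G10=1, G11=1 [stuck-at-1] → Y1=1, Y2=1 — eliminated
Only G9 stuck-at-1 reproduces the observed Y1=1, Y2=0.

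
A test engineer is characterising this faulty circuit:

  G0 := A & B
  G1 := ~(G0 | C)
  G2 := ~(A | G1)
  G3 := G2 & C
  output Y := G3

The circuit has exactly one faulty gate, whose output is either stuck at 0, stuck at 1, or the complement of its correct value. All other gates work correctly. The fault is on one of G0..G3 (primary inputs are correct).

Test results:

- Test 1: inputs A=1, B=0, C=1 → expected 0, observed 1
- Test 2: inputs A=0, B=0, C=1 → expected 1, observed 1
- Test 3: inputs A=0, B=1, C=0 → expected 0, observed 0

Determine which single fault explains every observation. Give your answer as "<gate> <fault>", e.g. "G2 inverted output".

Fault-free values for test 1 (A=1, B=0, C=1): G0=0, G1=0, G2=0, G3=0, giving Y=0. Observed 1.
Test 1: faults giving observed 1 are {G2 stuck-at-1, G2 inverted output, G3 stuck-at-1, G3 inverted output}.
Test 2 (A=0, B=0, C=1): fault-free G0=0, G1=0, G2=1, G3=1 → 1; observed 1. Eliminates G2 inverted output, G3 inverted output.
Test 3 (A=0, B=1, C=0): fault-free G0=0, G1=1, G2=0, G3=0 → 0; observed 0. Eliminates G3 stuck-at-1.
Only G2 stuck-at-1 is consistent with every test.

G2 stuck-at-1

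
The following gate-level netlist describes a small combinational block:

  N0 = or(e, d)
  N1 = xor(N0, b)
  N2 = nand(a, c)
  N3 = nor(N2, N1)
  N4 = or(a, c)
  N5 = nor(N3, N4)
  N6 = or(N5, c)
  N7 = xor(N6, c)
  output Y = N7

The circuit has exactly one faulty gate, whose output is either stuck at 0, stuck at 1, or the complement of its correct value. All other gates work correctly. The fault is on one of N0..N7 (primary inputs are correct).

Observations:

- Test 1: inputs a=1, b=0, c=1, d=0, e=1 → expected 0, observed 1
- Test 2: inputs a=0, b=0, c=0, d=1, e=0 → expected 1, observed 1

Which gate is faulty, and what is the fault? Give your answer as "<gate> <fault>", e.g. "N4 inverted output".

Fault-free values for test 1 (a=1, b=0, c=1, d=0, e=1): N0=1, N1=1, N2=0, N3=0, N4=1, N5=0, N6=1, N7=0, giving Y=0. Observed 1.
Test 1: faults giving observed 1 are {N6 stuck-at-0, N6 inverted output, N7 stuck-at-1, N7 inverted output}.
Test 2 (a=0, b=0, c=0, d=1, e=0): fault-free N0=1, N1=1, N2=1, N3=0, N4=0, N5=1, N6=1, N7=1 → 1; observed 1. Eliminates N6 stuck-at-0, N6 inverted output, N7 inverted output.
Only N7 stuck-at-1 is consistent with every test.

N7 stuck-at-1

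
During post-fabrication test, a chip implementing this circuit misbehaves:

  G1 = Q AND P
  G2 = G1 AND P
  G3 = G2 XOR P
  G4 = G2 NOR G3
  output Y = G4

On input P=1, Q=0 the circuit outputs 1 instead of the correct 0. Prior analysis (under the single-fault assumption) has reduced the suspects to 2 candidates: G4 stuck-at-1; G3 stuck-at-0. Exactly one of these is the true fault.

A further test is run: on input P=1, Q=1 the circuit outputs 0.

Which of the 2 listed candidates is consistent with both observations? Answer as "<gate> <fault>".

Evaluate each candidate on input P=1, Q=1:
  G4 stuck-at-1: G1=1, G2=1, G3=0, G4=1 [stuck-at-1] → 1 — eliminated
  G3 stuck-at-0: G1=1, G2=1, G3=0 [stuck-at-0], G4=0 → 0 — matches
Only G3 stuck-at-0 reproduces the observed 0.

G3 stuck-at-0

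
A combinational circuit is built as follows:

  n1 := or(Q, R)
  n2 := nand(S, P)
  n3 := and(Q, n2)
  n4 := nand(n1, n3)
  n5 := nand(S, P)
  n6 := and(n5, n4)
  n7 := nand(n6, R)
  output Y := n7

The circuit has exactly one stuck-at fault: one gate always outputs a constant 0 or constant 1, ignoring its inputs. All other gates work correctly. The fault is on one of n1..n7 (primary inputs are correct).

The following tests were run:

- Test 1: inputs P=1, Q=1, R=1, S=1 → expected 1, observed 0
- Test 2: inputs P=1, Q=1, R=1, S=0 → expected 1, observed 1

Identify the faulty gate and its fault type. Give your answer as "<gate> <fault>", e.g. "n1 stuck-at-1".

Fault-free values for test 1 (P=1, Q=1, R=1, S=1): n1=1, n2=0, n3=0, n4=1, n5=0, n6=0, n7=1, giving Y=1. Observed 0.
Test 1: faults giving observed 0 are {n5 stuck-at-1, n6 stuck-at-1, n7 stuck-at-0}.
Test 2 (P=1, Q=1, R=1, S=0): fault-free n1=1, n2=1, n3=1, n4=0, n5=1, n6=0, n7=1 → 1; observed 1. Eliminates n6 stuck-at-1, n7 stuck-at-0.
Only n5 stuck-at-1 is consistent with every test.

n5 stuck-at-1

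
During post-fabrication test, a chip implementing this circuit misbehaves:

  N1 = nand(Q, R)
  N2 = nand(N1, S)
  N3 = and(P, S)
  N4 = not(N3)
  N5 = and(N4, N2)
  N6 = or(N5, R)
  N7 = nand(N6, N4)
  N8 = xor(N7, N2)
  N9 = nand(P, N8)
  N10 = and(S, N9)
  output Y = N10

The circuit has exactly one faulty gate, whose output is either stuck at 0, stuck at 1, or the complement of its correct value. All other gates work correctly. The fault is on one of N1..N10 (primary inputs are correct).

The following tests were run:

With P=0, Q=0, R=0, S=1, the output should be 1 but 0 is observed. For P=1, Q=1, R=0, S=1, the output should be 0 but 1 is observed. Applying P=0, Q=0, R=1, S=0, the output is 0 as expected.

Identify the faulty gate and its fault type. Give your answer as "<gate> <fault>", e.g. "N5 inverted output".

N9 inverted output

Fault-free values for test 1 (P=0, Q=0, R=0, S=1): N1=1, N2=0, N3=0, N4=1, N5=0, N6=0, N7=1, N8=1, N9=1, N10=1, giving Y=1. Observed 0.
Test 1: faults giving observed 0 are {N9 stuck-at-0, N9 inverted output, N10 stuck-at-0, N10 inverted output}.
Test 2 (P=1, Q=1, R=0, S=1): fault-free N1=1, N2=0, N3=1, N4=0, N5=0, N6=0, N7=1, N8=1, N9=0, N10=0 → 0; observed 1. Eliminates N9 stuck-at-0, N10 stuck-at-0.
Test 3 (P=0, Q=0, R=1, S=0): fault-free N1=1, N2=1, N3=0, N4=1, N5=1, N6=1, N7=0, N8=1, N9=1, N10=0 → 0; observed 0. Eliminates N10 inverted output.
Only N9 inverted output is consistent with every test.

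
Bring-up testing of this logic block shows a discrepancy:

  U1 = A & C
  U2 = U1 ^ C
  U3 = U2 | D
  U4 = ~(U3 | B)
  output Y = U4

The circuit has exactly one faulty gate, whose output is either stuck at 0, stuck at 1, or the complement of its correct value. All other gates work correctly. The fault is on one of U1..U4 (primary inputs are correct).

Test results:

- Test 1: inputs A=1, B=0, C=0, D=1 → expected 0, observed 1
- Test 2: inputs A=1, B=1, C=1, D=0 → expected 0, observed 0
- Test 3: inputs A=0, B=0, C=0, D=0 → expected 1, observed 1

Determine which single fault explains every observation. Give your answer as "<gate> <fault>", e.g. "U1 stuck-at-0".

Fault-free values for test 1 (A=1, B=0, C=0, D=1): U1=0, U2=0, U3=1, U4=0, giving Y=0. Observed 1.
Test 1: faults giving observed 1 are {U3 stuck-at-0, U3 inverted output, U4 stuck-at-1, U4 inverted output}.
Test 2 (A=1, B=1, C=1, D=0): fault-free U1=1, U2=0, U3=0, U4=0 → 0; observed 0. Eliminates U4 stuck-at-1, U4 inverted output.
Test 3 (A=0, B=0, C=0, D=0): fault-free U1=0, U2=0, U3=0, U4=1 → 1; observed 1. Eliminates U3 inverted output.
Only U3 stuck-at-0 is consistent with every test.

U3 stuck-at-0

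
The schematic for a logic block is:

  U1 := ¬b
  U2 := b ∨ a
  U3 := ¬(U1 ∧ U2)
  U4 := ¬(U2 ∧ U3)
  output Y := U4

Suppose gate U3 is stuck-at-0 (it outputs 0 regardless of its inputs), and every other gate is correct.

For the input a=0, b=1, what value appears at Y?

1

Propagate with U3 forced: U1=0, U2=1, U3=0 [stuck-at-0], U4=1.
So Y = 1. (Without the fault it would be 0.)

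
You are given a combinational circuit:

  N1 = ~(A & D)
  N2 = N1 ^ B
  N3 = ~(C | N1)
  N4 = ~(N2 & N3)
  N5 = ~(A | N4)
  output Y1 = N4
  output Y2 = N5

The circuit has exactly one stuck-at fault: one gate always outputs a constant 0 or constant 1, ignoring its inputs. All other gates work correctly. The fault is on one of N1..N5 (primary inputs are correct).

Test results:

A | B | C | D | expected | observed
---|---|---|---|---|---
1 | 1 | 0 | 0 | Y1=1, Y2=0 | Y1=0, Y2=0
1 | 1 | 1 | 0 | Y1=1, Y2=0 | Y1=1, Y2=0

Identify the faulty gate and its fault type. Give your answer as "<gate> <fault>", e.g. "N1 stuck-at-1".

N1 stuck-at-0

Fault-free values for test 1 (A=1, B=1, C=0, D=0): N1=1, N2=0, N3=0, N4=1, N5=0, giving Y1=1, Y2=0. Observed Y1=0, Y2=0.
Test 1: faults giving observed Y1=0, Y2=0 are {N1 stuck-at-0, N4 stuck-at-0}.
Test 2 (A=1, B=1, C=1, D=0): fault-free N1=1, N2=0, N3=0, N4=1, N5=0 → Y1=1, Y2=0; observed Y1=1, Y2=0. Eliminates N4 stuck-at-0.
Only N1 stuck-at-0 is consistent with every test.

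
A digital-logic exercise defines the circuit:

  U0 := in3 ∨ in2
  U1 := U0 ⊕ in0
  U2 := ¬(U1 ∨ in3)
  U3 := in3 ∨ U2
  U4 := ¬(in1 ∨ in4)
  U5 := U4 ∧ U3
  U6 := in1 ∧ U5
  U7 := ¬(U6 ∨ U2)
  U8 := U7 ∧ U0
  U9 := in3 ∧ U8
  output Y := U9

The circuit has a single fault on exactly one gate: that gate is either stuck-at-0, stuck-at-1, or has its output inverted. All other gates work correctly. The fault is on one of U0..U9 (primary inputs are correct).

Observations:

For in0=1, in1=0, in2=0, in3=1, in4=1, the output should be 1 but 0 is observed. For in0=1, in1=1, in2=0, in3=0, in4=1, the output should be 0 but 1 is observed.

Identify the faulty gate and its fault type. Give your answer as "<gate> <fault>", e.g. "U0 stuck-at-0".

U9 inverted output

Fault-free values for test 1 (in0=1, in1=0, in2=0, in3=1, in4=1): U0=1, U1=0, U2=0, U3=1, U4=0, U5=0, U6=0, U7=1, U8=1, U9=1, giving Y=1. Observed 0.
Test 1: faults giving observed 0 are {U0 stuck-at-0, U0 inverted output, U2 stuck-at-1, U2 inverted output, U6 stuck-at-1, U6 inverted output, U7 stuck-at-0, U7 inverted output, U8 stuck-at-0, U8 inverted output, U9 stuck-at-0, U9 inverted output}.
Test 2 (in0=1, in1=1, in2=0, in3=0, in4=1): fault-free U0=0, U1=1, U2=0, U3=0, U4=0, U5=0, U6=0, U7=1, U8=0, U9=0 → 0; observed 1. Eliminates U0 stuck-at-0, U0 inverted output, U2 stuck-at-1, U2 inverted output, U6 stuck-at-1, U6 inverted output, U7 stuck-at-0, U7 inverted output, U8 stuck-at-0, U8 inverted output, U9 stuck-at-0.
Only U9 inverted output is consistent with every test.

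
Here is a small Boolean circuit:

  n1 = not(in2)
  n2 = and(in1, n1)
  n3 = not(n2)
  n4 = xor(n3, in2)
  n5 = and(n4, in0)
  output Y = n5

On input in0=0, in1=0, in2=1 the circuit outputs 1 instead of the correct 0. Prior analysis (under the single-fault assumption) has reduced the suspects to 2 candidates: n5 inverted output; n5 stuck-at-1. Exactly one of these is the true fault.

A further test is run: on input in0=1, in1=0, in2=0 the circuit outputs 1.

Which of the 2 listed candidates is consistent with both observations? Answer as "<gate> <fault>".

Evaluate each candidate on input in0=1, in1=0, in2=0:
  n5 inverted output: n1=1, n2=0, n3=1, n4=1, n5=0 [inverted output] → 0 — eliminated
  n5 stuck-at-1: n1=1, n2=0, n3=1, n4=1, n5=1 [stuck-at-1] → 1 — matches
Only n5 stuck-at-1 reproduces the observed 1.

n5 stuck-at-1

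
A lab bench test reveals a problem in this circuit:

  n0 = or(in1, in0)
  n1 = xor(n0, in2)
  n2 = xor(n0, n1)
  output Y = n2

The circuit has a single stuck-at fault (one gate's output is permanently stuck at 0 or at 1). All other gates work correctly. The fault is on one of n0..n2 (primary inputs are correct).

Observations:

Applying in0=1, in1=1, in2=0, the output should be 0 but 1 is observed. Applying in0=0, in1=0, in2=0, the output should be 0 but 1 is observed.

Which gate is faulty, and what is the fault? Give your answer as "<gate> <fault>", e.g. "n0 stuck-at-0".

n2 stuck-at-1

Fault-free values for test 1 (in0=1, in1=1, in2=0): n0=1, n1=1, n2=0, giving Y=0. Observed 1.
Test 1: faults giving observed 1 are {n1 stuck-at-0, n2 stuck-at-1}.
Test 2 (in0=0, in1=0, in2=0): fault-free n0=0, n1=0, n2=0 → 0; observed 1. Eliminates n1 stuck-at-0.
Only n2 stuck-at-1 is consistent with every test.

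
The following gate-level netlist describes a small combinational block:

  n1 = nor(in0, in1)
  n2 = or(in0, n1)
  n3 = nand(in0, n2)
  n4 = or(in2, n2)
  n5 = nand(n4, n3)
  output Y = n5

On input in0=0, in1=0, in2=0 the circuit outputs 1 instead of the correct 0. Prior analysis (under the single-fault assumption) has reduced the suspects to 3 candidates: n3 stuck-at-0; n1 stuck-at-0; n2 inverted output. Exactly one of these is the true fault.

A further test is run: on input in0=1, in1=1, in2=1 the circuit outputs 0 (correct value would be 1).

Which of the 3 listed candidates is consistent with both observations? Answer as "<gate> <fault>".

Evaluate each candidate on input in0=1, in1=1, in2=1:
  n3 stuck-at-0: n1=0, n2=1, n3=0 [stuck-at-0], n4=1, n5=1 → 1 — eliminated
  n1 stuck-at-0: n1=0 [stuck-at-0], n2=1, n3=0, n4=1, n5=1 → 1 — eliminated
  n2 inverted output: n1=0, n2=0 [inverted output], n3=1, n4=1, n5=0 → 0 — matches
Only n2 inverted output reproduces the observed 0.

n2 inverted output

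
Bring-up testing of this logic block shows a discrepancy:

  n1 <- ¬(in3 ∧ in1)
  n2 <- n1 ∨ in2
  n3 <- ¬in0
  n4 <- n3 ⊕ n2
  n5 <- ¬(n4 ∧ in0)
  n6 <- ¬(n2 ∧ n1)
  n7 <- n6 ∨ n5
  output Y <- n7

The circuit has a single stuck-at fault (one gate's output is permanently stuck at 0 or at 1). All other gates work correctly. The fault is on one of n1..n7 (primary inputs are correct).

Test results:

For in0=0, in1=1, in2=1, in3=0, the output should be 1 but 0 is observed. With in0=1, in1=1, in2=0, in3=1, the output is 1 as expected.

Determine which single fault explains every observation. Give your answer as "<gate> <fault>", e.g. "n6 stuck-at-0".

Fault-free values for test 1 (in0=0, in1=1, in2=1, in3=0): n1=1, n2=1, n3=1, n4=0, n5=1, n6=0, n7=1, giving Y=1. Observed 0.
Test 1: faults giving observed 0 are {n5 stuck-at-0, n7 stuck-at-0}.
Test 2 (in0=1, in1=1, in2=0, in3=1): fault-free n1=0, n2=0, n3=0, n4=0, n5=1, n6=1, n7=1 → 1; observed 1. Eliminates n7 stuck-at-0.
Only n5 stuck-at-0 is consistent with every test.

n5 stuck-at-0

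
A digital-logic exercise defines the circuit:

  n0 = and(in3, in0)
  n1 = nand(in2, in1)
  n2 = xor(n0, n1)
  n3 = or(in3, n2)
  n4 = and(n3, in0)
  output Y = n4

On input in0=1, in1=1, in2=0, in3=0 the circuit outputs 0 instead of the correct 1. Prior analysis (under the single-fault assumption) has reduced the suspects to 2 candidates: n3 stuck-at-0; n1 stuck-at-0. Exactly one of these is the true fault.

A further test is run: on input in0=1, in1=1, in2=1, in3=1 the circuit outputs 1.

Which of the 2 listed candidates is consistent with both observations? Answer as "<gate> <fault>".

n1 stuck-at-0

Evaluate each candidate on input in0=1, in1=1, in2=1, in3=1:
  n3 stuck-at-0: n0=1, n1=0, n2=1, n3=0 [stuck-at-0], n4=0 → 0 — eliminated
  n1 stuck-at-0: n0=1, n1=0 [stuck-at-0], n2=1, n3=1, n4=1 → 1 — matches
Only n1 stuck-at-0 reproduces the observed 1.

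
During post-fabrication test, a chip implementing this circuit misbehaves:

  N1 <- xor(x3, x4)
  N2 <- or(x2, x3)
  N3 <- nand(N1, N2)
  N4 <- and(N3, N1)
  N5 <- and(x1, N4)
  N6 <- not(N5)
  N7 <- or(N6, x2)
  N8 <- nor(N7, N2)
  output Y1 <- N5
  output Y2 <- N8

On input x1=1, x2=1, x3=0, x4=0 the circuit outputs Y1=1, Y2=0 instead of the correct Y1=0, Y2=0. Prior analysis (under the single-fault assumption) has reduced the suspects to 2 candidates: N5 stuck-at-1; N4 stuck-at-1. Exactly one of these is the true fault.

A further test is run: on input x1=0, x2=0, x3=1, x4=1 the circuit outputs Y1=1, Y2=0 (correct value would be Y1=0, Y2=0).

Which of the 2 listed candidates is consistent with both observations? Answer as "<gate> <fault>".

N5 stuck-at-1

Evaluate each candidate on input x1=0, x2=0, x3=1, x4=1:
  N5 stuck-at-1: N1=0, N2=1, N3=1, N4=0, N5=1 [stuck-at-1], N6=0, N7=0, N8=0 → Y1=1, Y2=0 — matches
  N4 stuck-at-1: N1=0, N2=1, N3=1, N4=1 [stuck-at-1], N5=0, N6=1, N7=1, N8=0 → Y1=0, Y2=0 — eliminated
Only N5 stuck-at-1 reproduces the observed Y1=1, Y2=0.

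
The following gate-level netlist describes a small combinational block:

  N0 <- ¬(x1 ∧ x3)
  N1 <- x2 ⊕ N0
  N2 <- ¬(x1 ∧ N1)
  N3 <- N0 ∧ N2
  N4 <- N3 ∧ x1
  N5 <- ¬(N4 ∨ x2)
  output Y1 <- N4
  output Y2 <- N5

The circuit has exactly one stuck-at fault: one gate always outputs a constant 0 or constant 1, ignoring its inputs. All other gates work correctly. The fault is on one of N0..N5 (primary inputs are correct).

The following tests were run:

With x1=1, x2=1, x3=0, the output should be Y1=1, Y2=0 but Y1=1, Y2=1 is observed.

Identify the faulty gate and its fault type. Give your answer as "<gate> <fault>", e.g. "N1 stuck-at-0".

Fault-free values for test 1 (x1=1, x2=1, x3=0): N0=1, N1=0, N2=1, N3=1, N4=1, N5=0, giving Y1=1, Y2=0. Observed Y1=1, Y2=1.
Test 1: faults giving observed Y1=1, Y2=1 are {N5 stuck-at-1}.
Only N5 stuck-at-1 is consistent with every test.

N5 stuck-at-1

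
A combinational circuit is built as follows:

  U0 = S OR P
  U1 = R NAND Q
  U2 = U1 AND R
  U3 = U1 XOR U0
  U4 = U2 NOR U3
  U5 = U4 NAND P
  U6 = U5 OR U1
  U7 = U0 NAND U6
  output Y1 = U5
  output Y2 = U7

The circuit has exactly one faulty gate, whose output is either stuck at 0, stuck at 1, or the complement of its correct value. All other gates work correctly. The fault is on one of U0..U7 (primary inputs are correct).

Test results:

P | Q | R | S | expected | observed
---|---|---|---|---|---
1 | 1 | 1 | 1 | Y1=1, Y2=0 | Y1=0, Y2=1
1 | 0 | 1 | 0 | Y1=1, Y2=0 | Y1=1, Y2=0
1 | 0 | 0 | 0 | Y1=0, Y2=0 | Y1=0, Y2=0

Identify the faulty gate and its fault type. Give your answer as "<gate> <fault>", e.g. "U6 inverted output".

U3 stuck-at-0

Fault-free values for test 1 (P=1, Q=1, R=1, S=1): U0=1, U1=0, U2=0, U3=1, U4=0, U5=1, U6=1, U7=0, giving Y1=1, Y2=0. Observed Y1=0, Y2=1.
Test 1: faults giving observed Y1=0, Y2=1 are {U0 stuck-at-0, U0 inverted output, U3 stuck-at-0, U3 inverted output, U4 stuck-at-1, U4 inverted output, U5 stuck-at-0, U5 inverted output}.
Test 2 (P=1, Q=0, R=1, S=0): fault-free U0=1, U1=1, U2=1, U3=0, U4=0, U5=1, U6=1, U7=0 → Y1=1, Y2=0; observed Y1=1, Y2=0. Eliminates U0 stuck-at-0, U0 inverted output, U4 stuck-at-1, U4 inverted output, U5 stuck-at-0, U5 inverted output.
Test 3 (P=1, Q=0, R=0, S=0): fault-free U0=1, U1=1, U2=0, U3=0, U4=1, U5=0, U6=1, U7=0 → Y1=0, Y2=0; observed Y1=0, Y2=0. Eliminates U3 inverted output.
Only U3 stuck-at-0 is consistent with every test.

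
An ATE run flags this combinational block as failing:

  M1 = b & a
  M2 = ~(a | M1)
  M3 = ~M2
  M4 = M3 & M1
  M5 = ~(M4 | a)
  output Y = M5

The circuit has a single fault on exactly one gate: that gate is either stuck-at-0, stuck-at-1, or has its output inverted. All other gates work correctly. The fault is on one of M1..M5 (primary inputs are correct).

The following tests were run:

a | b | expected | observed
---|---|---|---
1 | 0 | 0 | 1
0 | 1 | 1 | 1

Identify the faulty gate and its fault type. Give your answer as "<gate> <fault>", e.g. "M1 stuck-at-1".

M5 stuck-at-1

Fault-free values for test 1 (a=1, b=0): M1=0, M2=0, M3=1, M4=0, M5=0, giving Y=0. Observed 1.
Test 1: faults giving observed 1 are {M5 stuck-at-1, M5 inverted output}.
Test 2 (a=0, b=1): fault-free M1=0, M2=1, M3=0, M4=0, M5=1 → 1; observed 1. Eliminates M5 inverted output.
Only M5 stuck-at-1 is consistent with every test.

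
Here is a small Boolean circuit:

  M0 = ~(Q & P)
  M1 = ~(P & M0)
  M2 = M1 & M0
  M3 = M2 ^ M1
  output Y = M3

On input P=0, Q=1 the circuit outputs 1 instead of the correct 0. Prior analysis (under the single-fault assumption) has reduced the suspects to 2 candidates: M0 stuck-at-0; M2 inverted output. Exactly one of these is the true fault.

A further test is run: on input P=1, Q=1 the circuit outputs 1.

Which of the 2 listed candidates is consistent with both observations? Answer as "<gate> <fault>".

M0 stuck-at-0

Evaluate each candidate on input P=1, Q=1:
  M0 stuck-at-0: M0=0 [stuck-at-0], M1=1, M2=0, M3=1 → 1 — matches
  M2 inverted output: M0=0, M1=1, M2=1 [inverted output], M3=0 → 0 — eliminated
Only M0 stuck-at-0 reproduces the observed 1.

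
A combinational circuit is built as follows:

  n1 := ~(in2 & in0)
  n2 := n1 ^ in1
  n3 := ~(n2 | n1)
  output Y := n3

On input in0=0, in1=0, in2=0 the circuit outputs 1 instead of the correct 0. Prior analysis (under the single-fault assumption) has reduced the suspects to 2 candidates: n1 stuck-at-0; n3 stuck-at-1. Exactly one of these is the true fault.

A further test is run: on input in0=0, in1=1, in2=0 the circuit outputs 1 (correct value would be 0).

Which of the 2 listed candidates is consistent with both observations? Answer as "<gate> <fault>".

Evaluate each candidate on input in0=0, in1=1, in2=0:
  n1 stuck-at-0: n1=0 [stuck-at-0], n2=1, n3=0 → 0 — eliminated
  n3 stuck-at-1: n1=1, n2=0, n3=1 [stuck-at-1] → 1 — matches
Only n3 stuck-at-1 reproduces the observed 1.

n3 stuck-at-1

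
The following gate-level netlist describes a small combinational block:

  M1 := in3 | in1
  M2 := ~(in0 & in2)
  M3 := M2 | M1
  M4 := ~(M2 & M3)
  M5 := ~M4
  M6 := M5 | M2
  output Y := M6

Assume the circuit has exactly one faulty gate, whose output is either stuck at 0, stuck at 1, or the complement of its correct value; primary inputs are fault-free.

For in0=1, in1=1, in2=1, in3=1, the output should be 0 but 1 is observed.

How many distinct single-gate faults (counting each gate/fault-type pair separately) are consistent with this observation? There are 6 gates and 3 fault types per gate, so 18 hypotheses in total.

Fault-free: M1=1, M2=0, M3=1, M4=1, M5=0, M6=0 → 0. Observed 1.
  M1: none of the 3 fault types match ✗
  M2: stuck-at-1, inverted output ✓; others ✗
  M3: none of the 3 fault types match ✗
  M4: stuck-at-0, inverted output ✓; others ✗
  M5: stuck-at-1, inverted output ✓; others ✗
  M6: stuck-at-1, inverted output ✓; others ✗
Consistent faults: {M2 stuck-at-1, M2 inverted output, M4 stuck-at-0, M4 inverted output, M5 stuck-at-1, M5 inverted output, M6 stuck-at-1, M6 inverted output} — 8 in all.

8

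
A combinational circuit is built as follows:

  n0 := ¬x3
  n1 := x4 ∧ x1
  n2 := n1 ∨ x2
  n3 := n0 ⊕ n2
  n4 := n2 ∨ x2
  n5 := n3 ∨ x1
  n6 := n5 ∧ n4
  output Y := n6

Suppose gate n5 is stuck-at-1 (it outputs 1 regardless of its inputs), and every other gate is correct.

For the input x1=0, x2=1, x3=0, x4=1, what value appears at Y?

1

Propagate with n5 forced: n0=1, n1=0, n2=1, n3=0, n4=1, n5=1 [stuck-at-1], n6=1.
So Y = 1. (Without the fault it would be 0.)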